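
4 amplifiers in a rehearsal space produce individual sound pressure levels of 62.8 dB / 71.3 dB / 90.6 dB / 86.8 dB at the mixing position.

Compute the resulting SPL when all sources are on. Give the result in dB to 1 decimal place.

92.2 dB

Σ 10^(Lᵢ/10) = 1.642e+09.
Combined level = 10 log₁₀(1.642e+09) = 92.2 dB.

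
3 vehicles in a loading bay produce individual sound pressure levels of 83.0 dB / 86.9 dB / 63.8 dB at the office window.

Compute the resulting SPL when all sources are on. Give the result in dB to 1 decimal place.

88.4 dB

Sum in the linear (power) domain: Σ 10^(Lᵢ/10) = 10^(83.0/10) + 10^(86.9/10) + 10^(63.8/10) = 6.917e+08.
Back to dB: 10·log₁₀ Σ = 88.4 dB.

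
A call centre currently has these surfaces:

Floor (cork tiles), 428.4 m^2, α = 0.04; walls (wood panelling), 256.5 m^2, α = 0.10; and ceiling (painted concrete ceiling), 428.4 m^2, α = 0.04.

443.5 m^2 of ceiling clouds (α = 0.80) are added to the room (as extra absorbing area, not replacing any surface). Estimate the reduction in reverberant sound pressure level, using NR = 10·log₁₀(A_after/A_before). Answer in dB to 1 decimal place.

8.4 dB

Summing Sᵢαᵢ: 17.136 + 25.650 + 17.136 → A_before = 59.922 sabins.
Added absorption = 443.5 × 0.80 = 354.800 sabins.
New total A_after = 414.722 sabins.
NR = 10·log₁₀(414.722/59.922) = 8.4 dB.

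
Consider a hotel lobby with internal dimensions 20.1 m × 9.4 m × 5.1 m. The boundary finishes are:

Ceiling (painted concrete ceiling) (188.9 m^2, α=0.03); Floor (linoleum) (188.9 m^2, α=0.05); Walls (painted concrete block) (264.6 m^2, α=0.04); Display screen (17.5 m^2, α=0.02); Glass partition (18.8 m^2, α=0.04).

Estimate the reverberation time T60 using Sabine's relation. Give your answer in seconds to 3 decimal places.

5.789 sec

Equivalent absorption area: A = 188.9*0.03 + 188.9*0.05 + 264.6*0.04 + 17.5*0.02 + 18.8*0.04 = 26.798 m^2.
V = 20.1·9.4·5.1 = 963.594 m³.
RT60 = 0.161 · V / A = 0.161 × 963.594 / 26.798 = 5.789 s.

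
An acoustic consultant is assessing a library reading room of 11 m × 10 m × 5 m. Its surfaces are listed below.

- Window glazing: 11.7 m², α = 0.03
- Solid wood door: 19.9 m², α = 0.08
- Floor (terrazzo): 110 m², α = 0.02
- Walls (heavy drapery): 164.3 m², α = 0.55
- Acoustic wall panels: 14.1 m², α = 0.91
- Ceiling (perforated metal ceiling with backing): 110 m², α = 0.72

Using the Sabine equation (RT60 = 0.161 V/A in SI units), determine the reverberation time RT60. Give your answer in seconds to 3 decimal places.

0.475 s

Total absorption A = 11.7×0.03 + 19.9×0.08 + 110×0.02 + 164.3×0.55 + 14.1×0.91 + 110×0.72
  = 0.351 + 1.592 + 2.200 + 90.365 + 12.831 + 79.200 = 186.539 m² sabins.
Volume V = 11 × 10 × 5 = 550 m³.
Sabine: RT60 = 0.161 × 550 / 186.539 = 0.475 s.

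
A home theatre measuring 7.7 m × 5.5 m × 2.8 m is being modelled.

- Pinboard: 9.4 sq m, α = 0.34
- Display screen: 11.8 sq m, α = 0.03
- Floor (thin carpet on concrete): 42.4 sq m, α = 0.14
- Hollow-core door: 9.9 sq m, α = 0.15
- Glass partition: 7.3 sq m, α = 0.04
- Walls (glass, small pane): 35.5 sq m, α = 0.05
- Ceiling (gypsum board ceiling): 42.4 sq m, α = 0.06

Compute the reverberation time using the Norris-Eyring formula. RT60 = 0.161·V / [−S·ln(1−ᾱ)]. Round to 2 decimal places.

Total surface area S = 9.4 + 11.8 + 42.4 + 9.9 + 7.3 + 35.5 + 42.4 = 158.7 sq m.
Absorption A = 9.4×0.34 + 11.8×0.03 + 42.4×0.14 + 9.9×0.15 + 7.3×0.04 + 35.5×0.05 + 42.4×0.06 = 15.582 sabins.
ᾱ = 15.582 / 158.7 = 0.0982.
−S·ln(1−ᾱ) = −158.7 × ln(1 − 0.0982) = 16.404.
V = 7.7 × 5.5 × 2.8 = 118.58 m³.
RT60 = 0.161 × 118.58 / 16.404 = 1.16 s.

1.16 sec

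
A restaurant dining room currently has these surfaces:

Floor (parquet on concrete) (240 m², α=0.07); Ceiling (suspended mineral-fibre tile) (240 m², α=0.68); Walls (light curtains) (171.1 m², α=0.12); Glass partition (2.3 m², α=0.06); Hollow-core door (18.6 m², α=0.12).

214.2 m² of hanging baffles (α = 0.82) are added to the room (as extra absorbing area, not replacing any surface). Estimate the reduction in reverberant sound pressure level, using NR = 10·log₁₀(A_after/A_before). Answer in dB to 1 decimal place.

2.7 dB

Summing Sᵢαᵢ: 16.800 + 163.200 + 20.532 + 0.138 + 2.232 → A_before = 202.902 sabins.
Added absorption = 214.2 × 0.82 = 175.644 sabins.
A_after = 202.902 + 175.644 = 378.546 sabins.
Reduction = 10 log₁₀(A_after/A_before) = 10 log₁₀(1.8657) = 2.7 dB.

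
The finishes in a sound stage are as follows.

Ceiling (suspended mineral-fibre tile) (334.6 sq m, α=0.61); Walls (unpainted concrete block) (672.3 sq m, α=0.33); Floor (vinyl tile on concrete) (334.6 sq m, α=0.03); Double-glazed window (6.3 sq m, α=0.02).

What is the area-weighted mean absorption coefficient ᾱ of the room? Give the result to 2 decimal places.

Total surface area S = 1347.8 sq m.
A = 334.6·0.61 + 672.3·0.33 + 334.6·0.03 + 6.3·0.02 = 436.129 sabins.
ᾱ = 436.129 / 1347.8 = 0.32.

0.32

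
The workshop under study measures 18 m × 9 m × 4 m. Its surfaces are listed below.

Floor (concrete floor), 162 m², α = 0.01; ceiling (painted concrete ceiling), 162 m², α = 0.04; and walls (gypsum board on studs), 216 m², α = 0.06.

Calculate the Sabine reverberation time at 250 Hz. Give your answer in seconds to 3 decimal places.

Equivalent absorption area: A = 162×0.01 + 162×0.04 + 216×0.06 = 21.060 m².
Room volume: 648 m³.
Sabine: RT60 = 0.161 × 648 / 21.060 = 4.954 s.

4.954 s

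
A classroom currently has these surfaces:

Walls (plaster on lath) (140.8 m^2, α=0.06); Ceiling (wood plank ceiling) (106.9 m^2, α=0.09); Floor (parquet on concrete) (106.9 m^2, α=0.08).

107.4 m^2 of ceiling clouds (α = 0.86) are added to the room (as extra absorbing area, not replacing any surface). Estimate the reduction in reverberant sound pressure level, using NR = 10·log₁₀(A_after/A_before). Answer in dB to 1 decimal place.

A_before = Σ Sᵢαᵢ = 140.8·0.06 + 106.9·0.09 + 106.9·0.08 = 26.621 sabins.
Treatment contributes 107.4·0.86 = 92.364 sabins.
New total A_after = 118.985 sabins.
NR = 10·log₁₀(118.985/26.621) = 6.5 dB.

6.5 dB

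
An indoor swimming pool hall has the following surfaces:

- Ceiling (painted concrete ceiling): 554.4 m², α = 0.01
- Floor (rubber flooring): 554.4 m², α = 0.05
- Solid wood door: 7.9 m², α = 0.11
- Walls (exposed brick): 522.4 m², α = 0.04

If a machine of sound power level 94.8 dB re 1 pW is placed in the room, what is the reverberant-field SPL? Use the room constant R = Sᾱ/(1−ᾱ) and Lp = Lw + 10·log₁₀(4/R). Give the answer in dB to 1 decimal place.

A = 55.029 sabins; S = 1639.1 m².
ᾱ = 0.0336, so room constant R = A/(1−ᾱ) = 56.942 m².
Lp = Lw + 10 log₁₀(4/R) = 94.8 -11.53 = 83.3 dB.

83.3 dB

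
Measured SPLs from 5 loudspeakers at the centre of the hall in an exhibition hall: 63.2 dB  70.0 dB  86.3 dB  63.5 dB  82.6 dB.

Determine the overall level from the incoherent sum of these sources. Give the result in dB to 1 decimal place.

Converting to relative power and adding: 10^(63.2/10) + 10^(70.0/10) + 10^(86.3/10) + 10^(63.5/10) + 10^(82.6/10) = 6.229e+08.
L_total = 10·log₁₀(6.229e+08) = 87.9 dB.

87.9 dB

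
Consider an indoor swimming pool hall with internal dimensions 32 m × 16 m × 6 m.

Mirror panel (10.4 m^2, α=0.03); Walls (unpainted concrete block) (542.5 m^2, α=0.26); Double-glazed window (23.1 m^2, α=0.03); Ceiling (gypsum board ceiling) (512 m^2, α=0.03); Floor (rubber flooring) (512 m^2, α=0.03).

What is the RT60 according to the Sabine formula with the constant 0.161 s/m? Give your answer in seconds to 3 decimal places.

2.863 sec

Total absorption A = 10.4*0.03 + 542.5*0.26 + 23.1*0.03 + 512*0.03 + 512*0.03
  = 0.312 + 141.050 + 0.693 + 15.360 + 15.360 = 172.775 m^2 sabins.
Volume V = 32 × 16 × 6 = 3072 m³.
RT60 = 0.161 · V / A = 0.161 × 3072 / 172.775 = 2.863 s.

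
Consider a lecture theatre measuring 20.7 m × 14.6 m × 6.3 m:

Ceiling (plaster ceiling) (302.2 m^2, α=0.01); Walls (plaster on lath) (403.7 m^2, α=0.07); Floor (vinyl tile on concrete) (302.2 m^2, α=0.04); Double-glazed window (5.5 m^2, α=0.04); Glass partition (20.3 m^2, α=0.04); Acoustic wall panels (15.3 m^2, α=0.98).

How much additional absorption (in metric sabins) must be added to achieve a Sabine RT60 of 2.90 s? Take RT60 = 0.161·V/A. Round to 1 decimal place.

Total absorption A₁ = 302.2·0.01 + 403.7·0.07 + 302.2·0.04 + 5.5·0.04 + 20.3·0.04 + 15.3·0.98
  = 3.022 + 28.259 + 12.088 + 0.220 + 0.812 + 14.994 = 59.395 m^2 sabins.
V = 1903.986 m³. Required absorption A₂ = 0.161 × 1903.986 / 2.90 = 105.704 sabins.
ΔA = A₂ − A₁ = 105.704 − 59.395 = 46.3 sabins.

46.3 sabins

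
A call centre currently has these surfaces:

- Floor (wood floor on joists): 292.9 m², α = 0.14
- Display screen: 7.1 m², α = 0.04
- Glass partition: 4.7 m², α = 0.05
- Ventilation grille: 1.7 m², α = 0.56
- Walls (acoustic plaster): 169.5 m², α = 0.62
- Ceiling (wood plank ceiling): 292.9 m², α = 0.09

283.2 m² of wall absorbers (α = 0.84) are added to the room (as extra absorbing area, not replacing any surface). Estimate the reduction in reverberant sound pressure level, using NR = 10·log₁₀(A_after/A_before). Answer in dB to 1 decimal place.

Total absorption A_before = 292.9·0.14 + 7.1·0.04 + 4.7·0.05 + 1.7·0.56 + 169.5·0.62 + 292.9·0.09
  = 41.006 + 0.284 + 0.235 + 0.952 + 105.090 + 26.361 = 173.928 m² sabins.
Treatment contributes 283.2·0.84 = 237.888 sabins.
New total A_after = 411.816 sabins.
NR = 10·log₁₀(411.816/173.928) = 3.7 dB.

3.7 dB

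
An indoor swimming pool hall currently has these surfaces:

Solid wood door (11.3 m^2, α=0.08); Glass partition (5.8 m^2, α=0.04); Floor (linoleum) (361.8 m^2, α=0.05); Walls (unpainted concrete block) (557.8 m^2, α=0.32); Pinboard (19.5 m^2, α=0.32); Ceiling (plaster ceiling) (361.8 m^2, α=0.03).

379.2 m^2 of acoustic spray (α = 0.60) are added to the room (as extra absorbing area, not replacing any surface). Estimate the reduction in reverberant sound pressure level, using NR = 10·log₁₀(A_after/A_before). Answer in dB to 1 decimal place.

Equivalent absorption area: A_before = 11.3×0.08 + 5.8×0.04 + 361.8×0.05 + 557.8×0.32 + 19.5×0.32 + 361.8×0.03 = 214.816 m^2.
Added absorption = 379.2 × 0.60 = 227.520 sabins.
New total A_after = 442.336 sabins.
Reduction = 10 log₁₀(A_after/A_before) = 10 log₁₀(2.0591) = 3.1 dB.

3.1 dB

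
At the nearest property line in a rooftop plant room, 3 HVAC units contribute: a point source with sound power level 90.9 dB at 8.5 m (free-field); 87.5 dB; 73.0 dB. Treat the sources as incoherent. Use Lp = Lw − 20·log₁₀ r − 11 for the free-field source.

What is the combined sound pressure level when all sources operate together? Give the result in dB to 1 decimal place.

87.7 dB

Source at 8.5 m: Lp = 90.9 − 20·log₁₀(8.5) − 11 = 61.3 dB.
Converting to relative power and adding: 10^(61.3/10) + 10^(87.5/10) + 10^(73.0/10) = 5.836e+08.
Back to dB: 10·log₁₀ Σ = 87.7 dB.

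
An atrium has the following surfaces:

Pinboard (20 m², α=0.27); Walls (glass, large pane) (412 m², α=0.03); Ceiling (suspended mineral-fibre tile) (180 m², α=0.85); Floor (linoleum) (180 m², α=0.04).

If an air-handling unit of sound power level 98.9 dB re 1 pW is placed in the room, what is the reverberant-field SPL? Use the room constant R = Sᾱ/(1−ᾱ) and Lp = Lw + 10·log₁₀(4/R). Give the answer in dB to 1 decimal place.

81.3 dB

A = 177.960 sabins; S = 792.0 m².
ᾱ = 0.2247, so room constant R = A/(1−ᾱ) = 229.537 m².
Lp = Lw + 10 log₁₀(4/R) = 98.9 -17.59 = 81.3 dB.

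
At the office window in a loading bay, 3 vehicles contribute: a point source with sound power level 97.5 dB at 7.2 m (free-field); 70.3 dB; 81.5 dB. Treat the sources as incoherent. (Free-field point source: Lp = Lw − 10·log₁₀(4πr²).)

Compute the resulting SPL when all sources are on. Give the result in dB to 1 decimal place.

82.1 dB

Source at 7.2 m: Lp = 97.5 − 10·log₁₀(4π·7.2²) = 97.5 − 10·log₁₀(651.441) = 69.4 dB.
Sum in the linear (power) domain: Σ 10^(Lᵢ/10) = 10^(69.4/10) + 10^(70.3/10) + 10^(81.5/10) = 1.607e+08.
L_total = 10·log₁₀(1.607e+08) = 82.1 dB.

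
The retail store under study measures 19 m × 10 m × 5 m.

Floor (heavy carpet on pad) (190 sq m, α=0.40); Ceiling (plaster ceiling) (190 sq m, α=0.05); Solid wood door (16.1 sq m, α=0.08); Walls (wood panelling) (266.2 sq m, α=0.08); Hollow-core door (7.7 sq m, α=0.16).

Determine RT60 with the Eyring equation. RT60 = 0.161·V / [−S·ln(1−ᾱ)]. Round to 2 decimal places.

1.28 seconds

Total surface area S = 190 + 190 + 16.1 + 266.2 + 7.7 = 670.0 sq m.
Absorption A = 190×0.40 + 190×0.05 + 16.1×0.08 + 266.2×0.08 + 7.7×0.16 = 109.316 sabins.
ᾱ = 109.316 / 670.0 = 0.1632.
Eyring denominator: −S ln(1−ᾱ) = 119.374.
V = 19 × 10 × 5 = 950 m³.
T = 0.161·V/[−S·ln(1−ᾱ)] = 0.161·950/119.374 = 1.28 s.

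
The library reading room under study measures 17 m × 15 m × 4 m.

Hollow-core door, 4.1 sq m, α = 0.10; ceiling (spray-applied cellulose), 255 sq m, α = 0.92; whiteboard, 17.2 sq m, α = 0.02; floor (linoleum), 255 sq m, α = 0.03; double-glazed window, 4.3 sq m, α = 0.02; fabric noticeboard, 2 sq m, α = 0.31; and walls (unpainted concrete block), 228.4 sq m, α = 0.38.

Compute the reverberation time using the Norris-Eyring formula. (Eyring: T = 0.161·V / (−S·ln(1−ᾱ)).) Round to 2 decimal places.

0.38 s

Total surface area S = 4.1 + 255 + 17.2 + 255 + 4.3 + 2 + 228.4 = 766.0 sq m.
Absorption A = 4.1·0.10 + 255·0.92 + 17.2·0.02 + 255·0.03 + 4.3·0.02 + 2·0.31 + 228.4·0.38 = 330.502 sabins.
ᾱ = 330.502 / 766.0 = 0.4315.
Eyring denominator: −S ln(1−ᾱ) = 432.602.
V = 17 × 15 × 4 = 1020 m³.
RT60 = 0.161 × 1020 / 432.602 = 0.38 s.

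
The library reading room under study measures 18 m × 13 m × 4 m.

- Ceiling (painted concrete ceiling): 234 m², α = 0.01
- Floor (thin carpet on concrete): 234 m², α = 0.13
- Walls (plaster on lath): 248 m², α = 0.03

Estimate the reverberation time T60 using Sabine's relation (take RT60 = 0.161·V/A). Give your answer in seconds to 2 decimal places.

Equivalent absorption area: A = 234×0.01 + 234×0.13 + 248×0.03 = 40.200 m².
Volume V = 18 × 13 × 4 = 936 m³.
Sabine: RT60 = 0.161 × 936 / 40.200 = 3.75 s.

3.75 s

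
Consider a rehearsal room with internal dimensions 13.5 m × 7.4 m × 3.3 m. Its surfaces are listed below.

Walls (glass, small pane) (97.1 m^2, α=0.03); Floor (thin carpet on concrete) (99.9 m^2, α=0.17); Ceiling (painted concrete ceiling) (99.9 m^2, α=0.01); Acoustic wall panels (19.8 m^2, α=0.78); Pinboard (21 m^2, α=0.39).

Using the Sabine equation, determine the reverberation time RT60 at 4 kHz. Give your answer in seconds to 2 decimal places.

1.19 s

A = Σ Sᵢαᵢ = 97.1*0.03 + 99.9*0.17 + 99.9*0.01 + 19.8*0.78 + 21*0.39 = 44.529 sabins.
Volume V = 13.5 × 7.4 × 3.3 = 329.67 m³.
T = 0.161 V/A = 0.161·329.67/44.529 = 1.19 s.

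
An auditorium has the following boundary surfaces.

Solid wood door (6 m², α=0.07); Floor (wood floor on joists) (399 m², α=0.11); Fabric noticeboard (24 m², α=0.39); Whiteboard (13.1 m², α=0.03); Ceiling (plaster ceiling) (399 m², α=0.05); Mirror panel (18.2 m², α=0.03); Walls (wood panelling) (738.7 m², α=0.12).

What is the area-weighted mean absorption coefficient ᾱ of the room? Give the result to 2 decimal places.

0.10

Total surface area S = 1598.0 m².
Σ(Sᵢαᵢ) = 6×0.07 + 399×0.11 + 24×0.39 + 13.1×0.03 + 399×0.05 + 18.2×0.03 + 738.7×0.12 = 163.203.
ᾱ = 163.203 / 1598.0 = 0.10.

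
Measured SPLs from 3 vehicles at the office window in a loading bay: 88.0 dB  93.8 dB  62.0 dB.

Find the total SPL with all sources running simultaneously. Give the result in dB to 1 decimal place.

94.8 dB

Converting to relative power and adding: 10^(88.0/10) + 10^(93.8/10) + 10^(62.0/10) = 3.031e+09.
Combined level = 10 log₁₀(3.031e+09) = 94.8 dB.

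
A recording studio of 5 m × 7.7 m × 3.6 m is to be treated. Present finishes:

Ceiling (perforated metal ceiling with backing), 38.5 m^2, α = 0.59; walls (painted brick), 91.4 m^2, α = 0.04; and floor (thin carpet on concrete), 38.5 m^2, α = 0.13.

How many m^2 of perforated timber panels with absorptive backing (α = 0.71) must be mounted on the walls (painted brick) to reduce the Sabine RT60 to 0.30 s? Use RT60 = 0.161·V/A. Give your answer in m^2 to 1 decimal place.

64.2

Summing Sᵢαᵢ: 22.715 + 3.656 + 5.005 → A₁ = 31.376 sabins.
Required A₂ = 0.161·138.6/0.30 = 74.382 sabins.
ΔA needed = 74.382 − 31.376 = 43.006 sabins.
Net gain per m^2: Δα = 0.71 − 0.04 = 0.67.
Panel area = 43.006 / 0.67 = 64.2 m^2.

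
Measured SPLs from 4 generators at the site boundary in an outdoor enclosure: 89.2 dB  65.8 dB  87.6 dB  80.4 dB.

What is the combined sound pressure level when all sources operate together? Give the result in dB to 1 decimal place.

91.8 dB

Σ 10^(Lᵢ/10) = 1.521e+09.
Combined level = 10 log₁₀(1.521e+09) = 91.8 dB.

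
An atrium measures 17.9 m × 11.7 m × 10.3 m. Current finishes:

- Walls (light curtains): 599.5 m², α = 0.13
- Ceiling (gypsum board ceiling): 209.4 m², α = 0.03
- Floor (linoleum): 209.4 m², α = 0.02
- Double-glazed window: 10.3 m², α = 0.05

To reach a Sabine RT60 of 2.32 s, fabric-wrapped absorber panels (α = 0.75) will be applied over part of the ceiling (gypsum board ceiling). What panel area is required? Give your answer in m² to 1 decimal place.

Summing Sᵢαᵢ: 77.935 + 6.282 + 4.188 + 0.515 → A₁ = 88.920 sabins.
Required A₂ = 0.161·2157.129/2.32 = 149.697 sabins.
ΔA needed = 149.697 − 88.920 = 60.777 sabins.
Each m² of panel replacing the ceiling (gypsum board ceiling) adds (0.75 − 0.03) = 0.72 sabins.
Area = ΔA/Δα = 60.777/0.72 = 84.4 m².

84.4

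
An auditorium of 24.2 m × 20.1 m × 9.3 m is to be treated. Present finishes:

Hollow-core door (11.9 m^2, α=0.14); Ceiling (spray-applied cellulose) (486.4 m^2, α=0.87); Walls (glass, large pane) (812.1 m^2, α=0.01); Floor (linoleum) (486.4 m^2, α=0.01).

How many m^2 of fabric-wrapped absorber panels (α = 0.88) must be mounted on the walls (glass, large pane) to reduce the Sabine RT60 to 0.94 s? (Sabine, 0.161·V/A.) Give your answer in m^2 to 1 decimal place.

A₁ = Σ Sᵢαᵢ = 11.9·0.14 + 486.4·0.87 + 812.1·0.01 + 486.4·0.01 = 437.819 sabins.
Required A₂ = 0.161·4523.706/0.94 = 774.805 sabins.
ΔA needed = 774.805 − 437.819 = 336.986 sabins.
Net gain per m^2: Δα = 0.88 − 0.01 = 0.87.
Panel area = 336.986 / 0.87 = 387.3 m^2.

387.3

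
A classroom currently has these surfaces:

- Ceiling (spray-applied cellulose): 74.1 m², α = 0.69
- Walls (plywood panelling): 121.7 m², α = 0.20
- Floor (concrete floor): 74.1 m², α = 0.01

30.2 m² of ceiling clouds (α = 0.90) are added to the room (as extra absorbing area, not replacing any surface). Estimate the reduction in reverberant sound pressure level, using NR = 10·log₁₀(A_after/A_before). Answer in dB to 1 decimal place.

1.3 dB

Summing Sᵢαᵢ: 51.129 + 24.340 + 0.741 → A_before = 76.210 sabins.
Treatment contributes 30.2·0.90 = 27.180 sabins.
A_after = 76.210 + 27.180 = 103.390 sabins.
Reduction = 10 log₁₀(A_after/A_before) = 10 log₁₀(1.3566) = 1.3 dB.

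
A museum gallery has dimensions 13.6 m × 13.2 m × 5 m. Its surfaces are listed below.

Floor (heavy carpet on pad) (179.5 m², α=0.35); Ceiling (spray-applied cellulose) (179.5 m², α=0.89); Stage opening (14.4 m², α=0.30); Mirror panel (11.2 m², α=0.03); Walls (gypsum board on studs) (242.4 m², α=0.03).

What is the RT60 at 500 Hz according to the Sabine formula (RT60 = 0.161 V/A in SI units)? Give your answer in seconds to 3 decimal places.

Summing Sᵢαᵢ: 62.825 + 159.755 + 4.320 + 0.336 + 7.272 → A = 234.508 sabins.
V = 13.6·13.2·5 = 897.6 m³.
T = 0.161 V/A = 0.161·897.6/234.508 = 0.616 s.

0.616 s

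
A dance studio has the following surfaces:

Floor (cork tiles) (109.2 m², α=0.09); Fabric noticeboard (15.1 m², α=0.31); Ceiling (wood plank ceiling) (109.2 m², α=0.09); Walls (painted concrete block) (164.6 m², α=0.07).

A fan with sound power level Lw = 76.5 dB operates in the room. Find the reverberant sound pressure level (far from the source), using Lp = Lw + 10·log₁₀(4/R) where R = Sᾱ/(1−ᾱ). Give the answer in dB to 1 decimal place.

66.6 dB

Σ(Sᵢαᵢ) = 109.2·0.09 + 15.1·0.31 + 109.2·0.09 + 164.6·0.07 = 35.859; total area S = 398.1 m².
ᾱ = 35.859/398.1 = 0.0901; R = Sᾱ/(1−ᾱ) = 35.859/(1−0.0901) = 39.410 m².
Lp = 76.5 + 10·log₁₀(4/39.410) = 76.5 + (-9.94) = 66.6 dB.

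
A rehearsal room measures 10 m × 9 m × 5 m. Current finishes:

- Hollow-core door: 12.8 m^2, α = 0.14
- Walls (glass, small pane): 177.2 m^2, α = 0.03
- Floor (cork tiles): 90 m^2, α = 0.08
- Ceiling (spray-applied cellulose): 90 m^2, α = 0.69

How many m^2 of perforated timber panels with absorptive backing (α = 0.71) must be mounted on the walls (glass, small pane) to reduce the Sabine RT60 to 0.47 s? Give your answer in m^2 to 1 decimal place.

114.3

Total absorption A₁ = 12.8*0.14 + 177.2*0.03 + 90*0.08 + 90*0.69
  = 1.792 + 5.316 + 7.200 + 62.100 = 76.408 m^2 sabins.
Required A₂ = 0.161·450/0.47 = 154.149 sabins.
ΔA needed = 154.149 − 76.408 = 77.741 sabins.
Net gain per m^2: Δα = 0.71 − 0.03 = 0.68.
Panel area = 77.741 / 0.68 = 114.3 m^2.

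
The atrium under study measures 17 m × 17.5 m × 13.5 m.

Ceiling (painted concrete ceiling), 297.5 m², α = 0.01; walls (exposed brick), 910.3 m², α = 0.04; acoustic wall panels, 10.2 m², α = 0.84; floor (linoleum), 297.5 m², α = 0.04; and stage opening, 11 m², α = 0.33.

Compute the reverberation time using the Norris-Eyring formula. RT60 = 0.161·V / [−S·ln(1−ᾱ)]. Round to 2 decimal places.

9.97 sec

S = Σ Sᵢ = 1526.5 m².
Σ(Sᵢαᵢ) = 297.5·0.01 + 910.3·0.04 + 10.2·0.84 + 297.5·0.04 + 11·0.33 = 63.485.
Mean coefficient ᾱ = A/S = 0.0416.
−S·ln(1−ᾱ) = −1526.5 × ln(1 − 0.0416) = 64.861.
V = 17 × 17.5 × 13.5 = 4016.25 m³.
T = 0.161·V/[−S·ln(1−ᾱ)] = 0.161·4016.25/64.861 = 9.97 s.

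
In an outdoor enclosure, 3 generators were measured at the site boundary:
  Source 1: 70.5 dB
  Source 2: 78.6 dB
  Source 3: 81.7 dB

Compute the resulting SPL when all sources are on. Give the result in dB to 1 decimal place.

Converting to relative power and adding: 10^(70.5/10) + 10^(78.6/10) + 10^(81.7/10) = 2.316e+08.
L_total = 10·log₁₀(2.316e+08) = 83.6 dB.

83.6 dB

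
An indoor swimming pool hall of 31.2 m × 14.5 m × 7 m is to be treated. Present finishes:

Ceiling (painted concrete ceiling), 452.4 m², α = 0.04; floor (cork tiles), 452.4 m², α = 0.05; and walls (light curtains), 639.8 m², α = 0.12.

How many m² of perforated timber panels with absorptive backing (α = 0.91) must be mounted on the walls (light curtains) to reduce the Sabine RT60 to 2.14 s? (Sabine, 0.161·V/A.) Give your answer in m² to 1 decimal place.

Equivalent absorption area: A₁ = 452.4×0.04 + 452.4×0.05 + 639.8×0.12 = 117.492 m².
V = 3166.8 m³. Target absorption A₂ = 0.161 × 3166.8 / 2.14 = 238.250 sabins.
Absorption to add: 238.250 − 117.492 = 120.758 sabins.
Net gain per m²: Δα = 0.91 − 0.12 = 0.79.
Area = ΔA/Δα = 120.758/0.79 = 152.9 m².

152.9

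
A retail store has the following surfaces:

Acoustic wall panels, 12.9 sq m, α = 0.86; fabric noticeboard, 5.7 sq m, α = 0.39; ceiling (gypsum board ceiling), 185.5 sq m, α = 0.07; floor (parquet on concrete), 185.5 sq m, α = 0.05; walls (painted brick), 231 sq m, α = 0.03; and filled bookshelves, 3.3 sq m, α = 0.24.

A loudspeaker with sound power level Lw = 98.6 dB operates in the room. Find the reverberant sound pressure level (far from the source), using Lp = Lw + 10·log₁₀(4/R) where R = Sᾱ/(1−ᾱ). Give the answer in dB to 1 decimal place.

87.9 dB

Σ(Sᵢαᵢ) = 12.9·0.86 + 5.7·0.39 + 185.5·0.07 + 185.5·0.05 + 231·0.03 + 3.3·0.24 = 43.299; total area S = 623.9 sq m.
ᾱ = 43.299/623.9 = 0.0694; R = Sᾱ/(1−ᾱ) = 43.299/(1−0.0694) = 46.528 sq m.
Lp = Lw + 10 log₁₀(4/R) = 98.6 -10.66 = 87.9 dB.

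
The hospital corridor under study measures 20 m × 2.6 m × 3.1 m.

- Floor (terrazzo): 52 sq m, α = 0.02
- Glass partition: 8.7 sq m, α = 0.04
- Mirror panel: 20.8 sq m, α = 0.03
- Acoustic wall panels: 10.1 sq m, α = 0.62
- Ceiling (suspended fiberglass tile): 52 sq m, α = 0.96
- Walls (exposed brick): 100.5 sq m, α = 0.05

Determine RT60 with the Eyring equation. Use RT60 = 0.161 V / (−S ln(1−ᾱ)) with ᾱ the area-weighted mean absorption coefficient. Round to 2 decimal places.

Total surface area S = 52 + 8.7 + 20.8 + 10.1 + 52 + 100.5 = 244.1 sq m.
Σ(Sᵢαᵢ) = 52·0.02 + 8.7·0.04 + 20.8·0.03 + 10.1·0.62 + 52·0.96 + 100.5·0.05 = 63.219.
ᾱ = 63.219 / 244.1 = 0.2590.
Eyring denominator: −S ln(1−ᾱ) = 73.170.
V = 20 × 2.6 × 3.1 = 161.2 m³.
T = 0.161·V/[−S·ln(1−ᾱ)] = 0.161·161.2/73.170 = 0.35 s.

0.35 s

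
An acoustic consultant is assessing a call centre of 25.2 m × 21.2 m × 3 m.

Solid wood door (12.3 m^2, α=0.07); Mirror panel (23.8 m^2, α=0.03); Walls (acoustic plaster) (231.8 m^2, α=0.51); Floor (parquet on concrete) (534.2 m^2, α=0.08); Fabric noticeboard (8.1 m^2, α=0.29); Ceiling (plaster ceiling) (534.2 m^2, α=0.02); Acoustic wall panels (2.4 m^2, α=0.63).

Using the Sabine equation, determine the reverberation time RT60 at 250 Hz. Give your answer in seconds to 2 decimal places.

1.46 s

Total absorption A = 12.3*0.07 + 23.8*0.03 + 231.8*0.51 + 534.2*0.08 + 8.1*0.29 + 534.2*0.02 + 2.4*0.63
  = 0.861 + 0.714 + 118.218 + 42.736 + 2.349 + 10.684 + 1.512 = 177.074 m^2 sabins.
Volume V = 25.2 × 21.2 × 3 = 1602.72 m³.
Sabine: RT60 = 0.161 × 1602.72 / 177.074 = 1.46 s.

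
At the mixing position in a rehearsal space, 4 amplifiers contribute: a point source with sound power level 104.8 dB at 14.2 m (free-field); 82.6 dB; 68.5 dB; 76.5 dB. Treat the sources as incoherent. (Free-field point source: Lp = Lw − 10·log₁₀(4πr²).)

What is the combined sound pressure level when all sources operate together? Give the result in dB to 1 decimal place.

Source at 14.2 m: Lp = 104.8 − 10·log₁₀(4π·14.2²) = 104.8 − 10·log₁₀(2533.883) = 70.8 dB.
Sum in the linear (power) domain: Σ 10^(Lᵢ/10) = 10^(70.8/10) + 10^(82.6/10) + 10^(68.5/10) + 10^(76.5/10) = 2.457e+08.
L_total = 10·log₁₀(2.457e+08) = 83.9 dB.

83.9 dB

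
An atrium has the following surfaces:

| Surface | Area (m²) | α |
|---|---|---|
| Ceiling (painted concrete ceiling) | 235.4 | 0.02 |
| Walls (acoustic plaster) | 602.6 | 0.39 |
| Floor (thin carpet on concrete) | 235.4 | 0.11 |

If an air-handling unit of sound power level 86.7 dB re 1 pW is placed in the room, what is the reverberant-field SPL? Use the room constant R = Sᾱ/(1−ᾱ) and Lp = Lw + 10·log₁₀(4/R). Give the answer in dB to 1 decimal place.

A = 265.616 sabins; S = 1073.4 m².
ᾱ = 265.616/1073.4 = 0.2475; R = Sᾱ/(1−ᾱ) = 265.616/(1−0.2475) = 352.978 m².
Lp = 86.7 + 10·log₁₀(4/352.978) = 86.7 + (-19.46) = 67.2 dB.

67.2 dB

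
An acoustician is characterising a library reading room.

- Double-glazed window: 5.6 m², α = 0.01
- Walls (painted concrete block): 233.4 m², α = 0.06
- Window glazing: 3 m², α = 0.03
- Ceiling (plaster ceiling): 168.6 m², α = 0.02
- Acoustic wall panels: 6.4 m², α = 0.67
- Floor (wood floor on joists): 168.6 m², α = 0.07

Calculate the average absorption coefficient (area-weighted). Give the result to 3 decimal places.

S = Σ Sᵢ = 5.6 + 233.4 + 3 + 168.6 + 6.4 + 168.6 = 585.6 m².
A = 5.6*0.01 + 233.4*0.06 + 3*0.03 + 168.6*0.02 + 6.4*0.67 + 168.6*0.07 = 33.612 sabins.
ᾱ = 33.612 / 585.6 = 0.057.

0.057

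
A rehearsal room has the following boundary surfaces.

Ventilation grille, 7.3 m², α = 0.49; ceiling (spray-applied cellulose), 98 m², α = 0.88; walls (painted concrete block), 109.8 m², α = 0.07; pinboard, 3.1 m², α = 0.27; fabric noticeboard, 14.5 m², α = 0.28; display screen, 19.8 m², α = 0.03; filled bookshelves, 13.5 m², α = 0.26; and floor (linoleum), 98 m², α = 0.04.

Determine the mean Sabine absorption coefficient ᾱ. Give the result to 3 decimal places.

Total surface area S = 364.0 m².
Σ(Sᵢαᵢ) = 7.3×0.49 + 98×0.88 + 109.8×0.07 + 3.1×0.27 + 14.5×0.28 + 19.8×0.03 + 13.5×0.26 + 98×0.04 = 110.424.
ᾱ = 110.424 / 364.0 = 0.303.

0.303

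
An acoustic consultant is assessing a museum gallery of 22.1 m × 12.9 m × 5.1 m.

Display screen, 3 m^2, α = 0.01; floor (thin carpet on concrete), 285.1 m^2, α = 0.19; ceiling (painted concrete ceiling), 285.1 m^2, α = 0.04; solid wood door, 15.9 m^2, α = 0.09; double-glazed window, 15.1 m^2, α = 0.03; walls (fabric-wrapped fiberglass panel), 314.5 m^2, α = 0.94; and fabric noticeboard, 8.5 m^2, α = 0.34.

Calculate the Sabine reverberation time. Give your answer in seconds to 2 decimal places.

Equivalent absorption area: A = 3*0.01 + 285.1*0.19 + 285.1*0.04 + 15.9*0.09 + 15.1*0.03 + 314.5*0.94 + 8.5*0.34 = 366.007 m^2.
V = 22.1·12.9·5.1 = 1453.959 m³.
T = 0.161 V/A = 0.161·1453.959/366.007 = 0.64 s.

0.64 seconds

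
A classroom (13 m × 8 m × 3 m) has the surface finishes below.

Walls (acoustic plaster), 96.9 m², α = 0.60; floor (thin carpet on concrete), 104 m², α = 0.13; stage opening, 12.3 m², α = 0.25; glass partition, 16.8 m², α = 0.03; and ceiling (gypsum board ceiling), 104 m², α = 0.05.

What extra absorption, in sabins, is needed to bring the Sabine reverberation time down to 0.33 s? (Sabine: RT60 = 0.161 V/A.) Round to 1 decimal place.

A₁ = Σ Sᵢαᵢ = 96.9·0.60 + 104·0.13 + 12.3·0.25 + 16.8·0.03 + 104·0.05 = 80.439 sabins.
For T = 0.33 s, need A₂ = 0.161·V/T = 0.161·312/0.33 = 152.218 sabins.
Additional absorption ΔA = 152.218 − 80.439 = 71.8 sabins.

71.8 sabins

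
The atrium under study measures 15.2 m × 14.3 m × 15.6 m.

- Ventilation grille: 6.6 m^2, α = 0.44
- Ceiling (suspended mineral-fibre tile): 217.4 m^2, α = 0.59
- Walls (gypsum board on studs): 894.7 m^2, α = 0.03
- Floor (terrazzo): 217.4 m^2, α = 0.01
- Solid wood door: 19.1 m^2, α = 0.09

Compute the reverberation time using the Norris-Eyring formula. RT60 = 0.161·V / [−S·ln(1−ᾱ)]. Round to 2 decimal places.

S = Σ Sᵢ = 1355.2 m^2.
Σ(Sᵢαᵢ) = 6.6×0.44 + 217.4×0.59 + 894.7×0.03 + 217.4×0.01 + 19.1×0.09 = 161.904.
Mean coefficient ᾱ = A/S = 0.1195.
−S·ln(1−ᾱ) = −1355.2 × ln(1 − 0.1195) = 172.470.
V = 15.2 × 14.3 × 15.6 = 3390.816 m³.
RT60 = 0.161 × 3390.816 / 172.470 = 3.17 s.

3.17 s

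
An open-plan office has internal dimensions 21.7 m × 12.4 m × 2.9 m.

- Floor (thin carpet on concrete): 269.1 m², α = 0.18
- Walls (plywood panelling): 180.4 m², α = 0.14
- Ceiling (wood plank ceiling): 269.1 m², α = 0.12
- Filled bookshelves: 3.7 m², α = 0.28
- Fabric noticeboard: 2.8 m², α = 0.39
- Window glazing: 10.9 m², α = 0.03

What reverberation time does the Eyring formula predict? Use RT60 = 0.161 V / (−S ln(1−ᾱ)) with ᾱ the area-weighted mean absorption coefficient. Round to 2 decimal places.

1.07 s

Total surface area S = 269.1 + 180.4 + 269.1 + 3.7 + 2.8 + 10.9 = 736.0 m².
Σ(Sᵢαᵢ) = 269.1×0.18 + 180.4×0.14 + 269.1×0.12 + 3.7×0.28 + 2.8×0.39 + 10.9×0.03 = 108.441.
ᾱ = 108.441 / 736.0 = 0.1473.
−S·ln(1−ᾱ) = −736.0 × ln(1 − 0.1473) = 117.280.
V = 21.7 × 12.4 × 2.9 = 780.332 m³.
T = 0.161·V/[−S·ln(1−ᾱ)] = 0.161·780.332/117.280 = 1.07 s.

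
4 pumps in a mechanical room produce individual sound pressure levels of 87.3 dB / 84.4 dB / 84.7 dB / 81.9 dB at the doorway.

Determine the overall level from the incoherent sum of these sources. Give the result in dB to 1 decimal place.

Converting to relative power and adding: 10^(87.3/10) + 10^(84.4/10) + 10^(84.7/10) + 10^(81.9/10) = 1.262e+09.
Back to dB: 10·log₁₀ Σ = 91.0 dB.

91.0 dB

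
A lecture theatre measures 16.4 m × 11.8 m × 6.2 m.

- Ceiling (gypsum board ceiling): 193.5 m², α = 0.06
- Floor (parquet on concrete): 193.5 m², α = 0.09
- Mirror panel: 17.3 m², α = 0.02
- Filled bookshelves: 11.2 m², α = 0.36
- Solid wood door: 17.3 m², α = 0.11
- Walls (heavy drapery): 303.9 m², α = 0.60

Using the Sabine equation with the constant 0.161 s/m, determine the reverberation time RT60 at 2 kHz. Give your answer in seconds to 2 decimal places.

A = Σ Sᵢαᵢ = 193.5·0.06 + 193.5·0.09 + 17.3·0.02 + 11.2·0.36 + 17.3·0.11 + 303.9·0.60 = 217.646 sabins.
Room volume: 1199.824 m³.
RT60 = 0.161 · V / A = 0.161 × 1199.824 / 217.646 = 0.89 s.

0.89 s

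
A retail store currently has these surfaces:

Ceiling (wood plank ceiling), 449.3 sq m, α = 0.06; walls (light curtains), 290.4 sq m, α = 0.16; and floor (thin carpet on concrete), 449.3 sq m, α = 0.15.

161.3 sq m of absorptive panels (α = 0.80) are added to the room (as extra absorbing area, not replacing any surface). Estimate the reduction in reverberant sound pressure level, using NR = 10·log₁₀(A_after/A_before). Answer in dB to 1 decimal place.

2.8 dB

Equivalent absorption area: A_before = 449.3·0.06 + 290.4·0.16 + 449.3·0.15 = 140.817 sq m.
Treatment contributes 161.3·0.80 = 129.040 sabins.
A_after = 140.817 + 129.040 = 269.857 sabins.
Reduction = 10 log₁₀(A_after/A_before) = 10 log₁₀(1.9164) = 2.8 dB.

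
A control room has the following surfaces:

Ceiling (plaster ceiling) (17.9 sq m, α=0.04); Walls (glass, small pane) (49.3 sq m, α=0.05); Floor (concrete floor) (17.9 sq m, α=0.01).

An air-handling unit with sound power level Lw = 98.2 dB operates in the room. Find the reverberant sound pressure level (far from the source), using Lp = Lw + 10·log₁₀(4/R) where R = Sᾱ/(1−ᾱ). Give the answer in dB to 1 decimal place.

98.8 dB

Σ(Sᵢαᵢ) = 17.9×0.04 + 49.3×0.05 + 17.9×0.01 = 3.360; total area S = 85.1 sq m.
ᾱ = 3.360/85.1 = 0.0395; R = Sᾱ/(1−ᾱ) = 3.360/(1−0.0395) = 3.498 sq m.
Lp = 98.2 + 10·log₁₀(4/3.498) = 98.2 + (0.58) = 98.8 dB.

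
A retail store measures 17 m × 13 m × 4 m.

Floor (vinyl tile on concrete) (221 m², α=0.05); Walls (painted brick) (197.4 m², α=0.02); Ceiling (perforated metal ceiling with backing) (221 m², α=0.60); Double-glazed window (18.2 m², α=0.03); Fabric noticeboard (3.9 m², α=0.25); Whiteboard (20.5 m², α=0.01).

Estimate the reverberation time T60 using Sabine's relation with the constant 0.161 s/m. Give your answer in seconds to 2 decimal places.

A = Σ Sᵢαᵢ = 221*0.05 + 197.4*0.02 + 221*0.60 + 18.2*0.03 + 3.9*0.25 + 20.5*0.01 = 149.324 sabins.
Room volume: 884 m³.
Sabine: RT60 = 0.161 × 884 / 149.324 = 0.95 s.

0.95 s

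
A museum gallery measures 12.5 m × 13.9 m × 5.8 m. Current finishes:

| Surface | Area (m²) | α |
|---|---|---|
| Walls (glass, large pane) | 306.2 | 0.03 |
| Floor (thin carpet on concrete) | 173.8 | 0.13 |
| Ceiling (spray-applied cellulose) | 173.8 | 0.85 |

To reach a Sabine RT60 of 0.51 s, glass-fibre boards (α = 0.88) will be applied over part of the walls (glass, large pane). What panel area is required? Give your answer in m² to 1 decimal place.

Summing Sᵢαᵢ: 9.186 + 22.594 + 147.730 → A₁ = 179.510 sabins.
Required A₂ = 0.161·1007.75/0.51 = 318.133 sabins.
ΔA needed = 318.133 − 179.510 = 138.623 sabins.
Net gain per m²: Δα = 0.88 − 0.03 = 0.85.
Panel area = 138.623 / 0.85 = 163.1 m².

163.1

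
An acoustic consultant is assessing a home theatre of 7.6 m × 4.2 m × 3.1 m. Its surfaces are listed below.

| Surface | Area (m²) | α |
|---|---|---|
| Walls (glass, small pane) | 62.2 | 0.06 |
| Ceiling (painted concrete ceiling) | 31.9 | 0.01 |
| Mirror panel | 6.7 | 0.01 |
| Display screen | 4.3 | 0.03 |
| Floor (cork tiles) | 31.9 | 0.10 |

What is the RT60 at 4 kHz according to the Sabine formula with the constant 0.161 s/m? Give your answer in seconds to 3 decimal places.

Total absorption A = 62.2×0.06 + 31.9×0.01 + 6.7×0.01 + 4.3×0.03 + 31.9×0.10
  = 3.732 + 0.319 + 0.067 + 0.129 + 3.190 = 7.437 m² sabins.
Room volume: 98.952 m³.
Sabine: RT60 = 0.161 × 98.952 / 7.437 = 2.142 s.

2.142 s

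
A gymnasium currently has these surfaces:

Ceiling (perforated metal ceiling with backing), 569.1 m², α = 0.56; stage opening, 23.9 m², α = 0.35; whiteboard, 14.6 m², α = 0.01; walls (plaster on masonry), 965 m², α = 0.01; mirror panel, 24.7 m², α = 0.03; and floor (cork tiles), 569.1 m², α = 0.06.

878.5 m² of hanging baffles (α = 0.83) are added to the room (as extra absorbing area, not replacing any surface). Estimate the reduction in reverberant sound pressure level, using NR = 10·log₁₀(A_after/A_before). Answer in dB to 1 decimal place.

A_before = Σ Sᵢαᵢ = 569.1×0.56 + 23.9×0.35 + 14.6×0.01 + 965×0.01 + 24.7×0.03 + 569.1×0.06 = 371.744 sabins.
Added absorption = 878.5 × 0.83 = 729.155 sabins.
New total A_after = 1100.899 sabins.
NR = 10·log₁₀(1100.899/371.744) = 4.7 dB.

4.7 dB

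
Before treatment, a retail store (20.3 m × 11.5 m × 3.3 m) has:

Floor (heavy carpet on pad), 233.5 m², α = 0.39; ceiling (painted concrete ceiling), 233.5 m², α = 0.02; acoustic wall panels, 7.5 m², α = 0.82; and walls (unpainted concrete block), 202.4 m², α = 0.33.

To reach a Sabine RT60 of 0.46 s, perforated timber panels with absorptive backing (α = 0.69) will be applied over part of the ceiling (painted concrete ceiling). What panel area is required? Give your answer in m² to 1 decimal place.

Equivalent absorption area: A₁ = 233.5*0.39 + 233.5*0.02 + 7.5*0.82 + 202.4*0.33 = 168.677 m².
V = 770.385 m³. Target absorption A₂ = 0.161 × 770.385 / 0.46 = 269.635 sabins.
Absorption to add: 269.635 − 168.677 = 100.958 sabins.
Net gain per m²: Δα = 0.69 − 0.02 = 0.67.
Area = ΔA/Δα = 100.958/0.67 = 150.7 m².

150.7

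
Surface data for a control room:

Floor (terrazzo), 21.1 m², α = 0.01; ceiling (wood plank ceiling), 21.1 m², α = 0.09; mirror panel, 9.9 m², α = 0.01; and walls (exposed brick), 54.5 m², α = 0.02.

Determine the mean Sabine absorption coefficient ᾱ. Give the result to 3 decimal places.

0.031

S = Σ Sᵢ = 21.1 + 21.1 + 9.9 + 54.5 = 106.6 m².
Weighted sum Σ Sα = 3.299.
ᾱ = A/S = 0.031.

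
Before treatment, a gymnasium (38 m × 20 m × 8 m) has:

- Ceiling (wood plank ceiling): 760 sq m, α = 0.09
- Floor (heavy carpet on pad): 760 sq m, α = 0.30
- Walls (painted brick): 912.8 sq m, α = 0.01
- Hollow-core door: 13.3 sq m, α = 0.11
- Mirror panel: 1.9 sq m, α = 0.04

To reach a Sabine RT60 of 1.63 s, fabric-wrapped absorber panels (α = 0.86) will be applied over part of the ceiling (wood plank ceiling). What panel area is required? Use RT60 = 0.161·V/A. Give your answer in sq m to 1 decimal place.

381.1

Total absorption A₁ = 760×0.09 + 760×0.30 + 912.8×0.01 + 13.3×0.11 + 1.9×0.04
  = 68.400 + 228.000 + 9.128 + 1.463 + 0.076 = 307.067 sq m sabins.
V = 6080 m³. Target absorption A₂ = 0.161 × 6080 / 1.63 = 600.540 sabins.
ΔA needed = 600.540 − 307.067 = 293.473 sabins.
Each sq m of panel replacing the ceiling (wood plank ceiling) adds (0.86 − 0.09) = 0.77 sabins.
Area = ΔA/Δα = 293.473/0.77 = 381.1 sq m.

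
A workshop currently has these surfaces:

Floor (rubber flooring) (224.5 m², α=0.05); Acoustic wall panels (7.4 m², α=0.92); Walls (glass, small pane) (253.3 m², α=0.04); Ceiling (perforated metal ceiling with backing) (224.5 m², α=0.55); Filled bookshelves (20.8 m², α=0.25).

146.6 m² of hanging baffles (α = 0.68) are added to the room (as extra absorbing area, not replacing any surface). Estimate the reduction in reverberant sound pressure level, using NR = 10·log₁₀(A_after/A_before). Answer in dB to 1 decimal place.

2.1 dB

Summing Sᵢαᵢ: 11.225 + 6.808 + 10.132 + 123.475 + 5.200 → A_before = 156.840 sabins.
Added absorption = 146.6 × 0.68 = 99.688 sabins.
New total A_after = 256.528 sabins.
Reduction = 10 log₁₀(A_after/A_before) = 10 log₁₀(1.6356) = 2.1 dB.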